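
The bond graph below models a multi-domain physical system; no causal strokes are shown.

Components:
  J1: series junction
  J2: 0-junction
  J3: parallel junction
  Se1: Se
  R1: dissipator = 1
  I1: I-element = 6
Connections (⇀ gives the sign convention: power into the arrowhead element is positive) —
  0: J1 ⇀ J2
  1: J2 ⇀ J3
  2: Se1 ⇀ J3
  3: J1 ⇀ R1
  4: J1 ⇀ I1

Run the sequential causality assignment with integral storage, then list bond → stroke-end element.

bond 0 stroke at J1
bond 1 stroke at J2
bond 2 stroke at J3
bond 3 stroke at J1
bond 4 stroke at I1

#2 stroke→J3  (source Se1 imposes e)
#1 stroke→J2  (J3 effort already set via bond 2)
#0 stroke→J1  (J2: bond 1 brought effort, rest push out)
#4 stroke→I1  (I1 outputs flow p/I1)
#3 stroke→J1  (J1: bond 4 brought flow, rest push out)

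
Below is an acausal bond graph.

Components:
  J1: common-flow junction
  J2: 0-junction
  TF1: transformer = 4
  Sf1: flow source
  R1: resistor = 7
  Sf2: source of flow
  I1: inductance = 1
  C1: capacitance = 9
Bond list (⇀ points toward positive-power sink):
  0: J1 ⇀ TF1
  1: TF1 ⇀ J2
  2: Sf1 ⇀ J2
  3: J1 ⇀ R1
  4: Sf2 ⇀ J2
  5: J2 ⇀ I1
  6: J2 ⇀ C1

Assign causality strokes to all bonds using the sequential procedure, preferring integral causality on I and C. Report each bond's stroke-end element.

b0 →J1
b1 →TF1
b2 →Sf1
b3 →R1
b4 →Sf2
b5 →I1
b6 →J2

b2 |Sf1  (source Sf1 imposes f)
b4 |Sf2  (Sf2: flow source, stroke at near end)
b5 |I1  (prefer integral on I1)
b6 |J2  (C1 integral (e out))
b1 |TF1  (0-jn J2 has e-setter on 6)
b0 |J1  (through TF1, causality passes straight; one stroke at TF1)
b3 |R1  (J1 needs exactly one f-in)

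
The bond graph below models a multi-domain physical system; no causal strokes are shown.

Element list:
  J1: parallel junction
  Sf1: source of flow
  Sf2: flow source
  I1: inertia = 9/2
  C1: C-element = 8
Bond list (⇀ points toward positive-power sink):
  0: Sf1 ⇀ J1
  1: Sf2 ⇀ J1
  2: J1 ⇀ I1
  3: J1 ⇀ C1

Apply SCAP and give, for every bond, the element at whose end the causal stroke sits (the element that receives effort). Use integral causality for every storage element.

β0 →Sf1
β1 →Sf2
β2 →I1
β3 →J1

#0 →Sf1  (Sf1 fixes flow; stroke at Sf1)
#1 →Sf2  (Sf2: flow source, stroke at near end)
#2 →I1  (I1 outputs flow p/I1)
#3 →J1  (J1: last free bond brings effort in)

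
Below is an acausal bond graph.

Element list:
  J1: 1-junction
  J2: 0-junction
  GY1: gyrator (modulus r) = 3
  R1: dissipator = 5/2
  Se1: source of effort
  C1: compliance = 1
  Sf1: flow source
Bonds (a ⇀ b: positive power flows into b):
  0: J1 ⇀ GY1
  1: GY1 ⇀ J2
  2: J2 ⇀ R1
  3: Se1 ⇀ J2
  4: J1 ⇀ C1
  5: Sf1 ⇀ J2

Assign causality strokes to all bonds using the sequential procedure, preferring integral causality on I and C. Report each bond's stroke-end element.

β0 →GY1
β1 →GY1
β2 →R1
β3 →J2
β4 →J1
β5 →Sf1

b3 |J2  (Se1: effort source, stroke at far end)
b5 |Sf1  (Sf1: flow source, stroke at near end)
b1 |GY1  (common-e at J2 fixed by 3)
b2 |R1  (0-jn J2 has e-setter on 3)
b0 |GY1  (GY1 both-in/both-out from 1)
b4 |J1  (common-f at J1 fixed by 0)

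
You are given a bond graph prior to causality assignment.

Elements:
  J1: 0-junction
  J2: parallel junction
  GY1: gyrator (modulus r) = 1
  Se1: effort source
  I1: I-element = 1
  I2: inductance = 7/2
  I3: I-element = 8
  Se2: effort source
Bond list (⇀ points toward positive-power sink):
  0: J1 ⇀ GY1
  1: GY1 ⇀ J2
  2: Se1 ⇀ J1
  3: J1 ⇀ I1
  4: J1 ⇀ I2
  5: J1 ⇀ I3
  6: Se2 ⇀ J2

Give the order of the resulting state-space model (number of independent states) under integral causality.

β2 |J1  (source Se1 imposes e)
β6 |J2  (Se2 (Se) sets effort on bond)
β0 |GY1  (common-e at J1 fixed by 2)
β3 |I1  (J1: bond 2 brought effort, rest push out)
β4 |I2  (common-e at J1 fixed by 2)
β5 |I3  (J1 effort already set via bond 2)
β1 |GY1  (J2: bond 6 brought effort, rest push out)

3  (I1, I2, I3 all integral)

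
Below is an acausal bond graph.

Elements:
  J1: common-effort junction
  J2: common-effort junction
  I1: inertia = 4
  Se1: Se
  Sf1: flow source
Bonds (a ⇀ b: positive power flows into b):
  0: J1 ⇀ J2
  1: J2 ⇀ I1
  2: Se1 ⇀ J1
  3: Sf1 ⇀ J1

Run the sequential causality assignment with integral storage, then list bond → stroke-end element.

b2 |J1  (Se1 fixes effort; stroke away)
b3 |Sf1  (Sf1 (Sf) sets flow on bond)
b0 |J2  (common-e at J1 fixed by 2)
b1 |I1  (0-jn J2 has e-setter on 0)

β0 stroke at J2
β1 stroke at I1
β2 stroke at J1
β3 stroke at Sf1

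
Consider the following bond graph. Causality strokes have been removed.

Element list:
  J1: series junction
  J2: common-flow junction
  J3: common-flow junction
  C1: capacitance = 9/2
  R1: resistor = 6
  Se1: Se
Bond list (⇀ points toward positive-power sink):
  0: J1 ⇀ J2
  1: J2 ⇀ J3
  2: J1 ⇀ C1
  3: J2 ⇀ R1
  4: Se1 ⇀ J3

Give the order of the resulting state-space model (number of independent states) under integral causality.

β4 stroke at J3  (Se1 fixes effort; stroke away)
β1 stroke at J2  (closing 1-jn rule on J3)
β2 stroke at J1  (C1 integral (e out))
β0 stroke at J2  (only one flow-in slot at J1)
β3 stroke at R1  (J2 needs exactly one f-in)

1  (C1 all integral)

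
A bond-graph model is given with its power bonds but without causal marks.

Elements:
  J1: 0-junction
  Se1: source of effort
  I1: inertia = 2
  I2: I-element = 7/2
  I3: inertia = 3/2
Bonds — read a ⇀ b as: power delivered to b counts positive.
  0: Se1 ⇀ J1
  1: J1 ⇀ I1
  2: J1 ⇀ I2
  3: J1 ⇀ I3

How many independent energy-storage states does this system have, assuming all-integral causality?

3  (I1, I2, I3 all integral)

bond 0 →J1  (Se1: effort source, stroke at far end)
bond 1 →I1  (common-e at J1 fixed by 0)
bond 2 →I2  (common-e at J1 fixed by 0)
bond 3 →I3  (J1 effort already set via bond 0)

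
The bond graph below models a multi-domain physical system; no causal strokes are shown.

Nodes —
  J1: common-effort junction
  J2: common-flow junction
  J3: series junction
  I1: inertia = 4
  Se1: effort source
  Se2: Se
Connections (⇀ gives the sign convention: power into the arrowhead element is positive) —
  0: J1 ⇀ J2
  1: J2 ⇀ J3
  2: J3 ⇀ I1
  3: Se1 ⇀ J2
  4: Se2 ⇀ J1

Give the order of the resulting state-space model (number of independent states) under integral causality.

1  (I1 all integral)

β3 |J2  (Se1 fixes effort; stroke away)
β4 |J1  (Se2 fixes effort; stroke away)
β0 |J2  (common-e at J1 fixed by 4)
β1 |J3  (only one flow-in slot at J2)
β2 |I1  (only one flow-in slot at J3)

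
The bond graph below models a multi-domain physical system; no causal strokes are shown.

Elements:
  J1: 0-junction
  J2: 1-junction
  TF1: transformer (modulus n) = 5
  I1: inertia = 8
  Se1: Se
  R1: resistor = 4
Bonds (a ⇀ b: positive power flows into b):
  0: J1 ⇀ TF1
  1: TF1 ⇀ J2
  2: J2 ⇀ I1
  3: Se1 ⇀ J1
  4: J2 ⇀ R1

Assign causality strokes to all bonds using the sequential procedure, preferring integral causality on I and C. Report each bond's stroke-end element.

β0 stroke at TF1
β1 stroke at J2
β2 stroke at I1
β3 stroke at J1
β4 stroke at J2

bond 3 stroke at J1  (Se1 (Se) sets effort on bond)
bond 0 stroke at TF1  (J1: bond 3 brought effort, rest push out)
bond 1 stroke at J2  (TF1: transformer flips bond 0)
bond 2 stroke at I1  (I1 outputs flow p/I1)
bond 4 stroke at J2  (J2: bond 2 brought flow, rest push out)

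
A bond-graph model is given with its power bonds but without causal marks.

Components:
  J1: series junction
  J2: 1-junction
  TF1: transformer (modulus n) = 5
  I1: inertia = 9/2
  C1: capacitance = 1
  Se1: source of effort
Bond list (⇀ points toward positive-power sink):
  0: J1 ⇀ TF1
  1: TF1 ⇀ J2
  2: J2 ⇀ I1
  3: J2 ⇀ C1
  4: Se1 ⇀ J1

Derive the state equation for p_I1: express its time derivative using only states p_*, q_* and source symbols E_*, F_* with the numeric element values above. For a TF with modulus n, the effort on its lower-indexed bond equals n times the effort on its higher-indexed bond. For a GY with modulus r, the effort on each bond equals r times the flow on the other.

#4 |J1  (source Se1 imposes e)
#0 |TF1  (J1 needs exactly one f-in)
#1 |J2  (TF TF1: opposite of bond 0)
#2 |I1  (prefer integral on I1)
#3 |J2  (J2: bond 2 brought flow, rest push out)

dp_I1/dt = E_Se1/5 - q_C1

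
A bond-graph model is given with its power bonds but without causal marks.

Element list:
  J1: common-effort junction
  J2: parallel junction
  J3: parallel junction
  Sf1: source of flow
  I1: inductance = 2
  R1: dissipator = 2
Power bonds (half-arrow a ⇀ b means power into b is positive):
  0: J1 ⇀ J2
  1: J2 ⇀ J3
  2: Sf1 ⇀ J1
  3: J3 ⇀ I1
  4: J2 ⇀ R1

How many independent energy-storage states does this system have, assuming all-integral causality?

1  (I1 all integral)

bond 2 stroke→Sf1  (Sf1 fixes flow; stroke at Sf1)
bond 0 stroke→J1  (only one effort-in slot at J1)
bond 3 stroke→I1  (prefer integral on I1)
bond 1 stroke→J3  (J3 needs exactly one e-in)
bond 4 stroke→J2  (J2: last free bond brings effort in)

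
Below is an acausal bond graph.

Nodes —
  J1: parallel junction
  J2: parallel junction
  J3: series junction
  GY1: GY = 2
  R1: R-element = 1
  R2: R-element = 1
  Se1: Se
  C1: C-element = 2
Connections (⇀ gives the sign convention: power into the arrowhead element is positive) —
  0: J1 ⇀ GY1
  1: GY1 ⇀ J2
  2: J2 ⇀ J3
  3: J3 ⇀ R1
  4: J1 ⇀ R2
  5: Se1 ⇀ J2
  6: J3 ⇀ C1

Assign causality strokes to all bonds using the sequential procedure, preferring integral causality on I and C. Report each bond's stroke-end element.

β5 stroke at J2  (Se1 fixes effort; stroke away)
β1 stroke at GY1  (J2: bond 5 brought effort, rest push out)
β2 stroke at J3  (0-jn J2 has e-setter on 5)
β0 stroke at GY1  (through GY1, causality inverts; strokes same side of GY1)
β4 stroke at J1  (J1 needs exactly one e-in)
β6 stroke at J3  (C1 outputs effort q/C1)
β3 stroke at R1  (closing 1-jn rule on J3)

bond 0 stroke at GY1
bond 1 stroke at GY1
bond 2 stroke at J3
bond 3 stroke at R1
bond 4 stroke at J1
bond 5 stroke at J2
bond 6 stroke at J3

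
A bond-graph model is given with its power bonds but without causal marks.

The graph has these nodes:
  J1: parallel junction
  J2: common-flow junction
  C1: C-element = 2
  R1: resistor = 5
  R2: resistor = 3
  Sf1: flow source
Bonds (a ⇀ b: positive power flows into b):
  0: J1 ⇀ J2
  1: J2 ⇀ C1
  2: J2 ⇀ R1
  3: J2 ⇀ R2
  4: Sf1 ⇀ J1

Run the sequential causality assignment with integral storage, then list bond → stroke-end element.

β4 stroke at Sf1  (Sf1: flow source, stroke at near end)
β0 stroke at J1  (J1 needs exactly one e-in)
β1 stroke at J2  (J2 flow already set via bond 0)
β2 stroke at J2  (J2: bond 0 brought flow, rest push out)
β3 stroke at J2  (1-jn J2 has f-setter on 0)

#0 |J1
#1 |J2
#2 |J2
#3 |J2
#4 |Sf1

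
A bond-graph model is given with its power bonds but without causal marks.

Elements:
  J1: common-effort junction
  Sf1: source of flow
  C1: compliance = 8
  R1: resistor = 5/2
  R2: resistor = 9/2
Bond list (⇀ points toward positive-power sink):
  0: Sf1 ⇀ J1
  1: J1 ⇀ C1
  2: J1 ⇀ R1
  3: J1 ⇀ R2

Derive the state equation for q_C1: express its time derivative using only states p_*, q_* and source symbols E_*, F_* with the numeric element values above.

dq_C1/dt = F_Sf1 - 7*q_C1/90

#0 |Sf1  (Sf1 fixes flow; stroke at Sf1)
#1 |J1  (C1 outputs effort q/C1)
#2 |R1  (J1 effort already set via bond 1)
#3 |R2  (J1 effort already set via bond 1)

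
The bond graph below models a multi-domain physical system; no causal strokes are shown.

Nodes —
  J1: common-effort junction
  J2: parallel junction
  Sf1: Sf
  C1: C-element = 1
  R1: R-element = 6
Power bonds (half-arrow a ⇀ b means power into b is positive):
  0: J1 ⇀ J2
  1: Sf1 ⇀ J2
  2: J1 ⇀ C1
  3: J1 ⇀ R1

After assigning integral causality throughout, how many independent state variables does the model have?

1  (C1 all integral)

β1 |Sf1  (Sf1 (Sf) sets flow on bond)
β0 |J2  (J2: last free bond brings effort in)
β2 |J1  (C1 integral (e out))
β3 |R1  (0-jn J1 has e-setter on 2)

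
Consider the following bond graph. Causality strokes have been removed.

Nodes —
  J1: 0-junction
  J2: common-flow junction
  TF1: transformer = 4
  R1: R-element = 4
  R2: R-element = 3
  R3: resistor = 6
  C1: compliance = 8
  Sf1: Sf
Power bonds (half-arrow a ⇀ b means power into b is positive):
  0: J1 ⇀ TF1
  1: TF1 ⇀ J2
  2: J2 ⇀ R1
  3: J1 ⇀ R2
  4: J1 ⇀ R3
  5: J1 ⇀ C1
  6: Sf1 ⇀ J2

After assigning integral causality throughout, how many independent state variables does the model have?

b6 →Sf1  (source Sf1 imposes f)
b1 →J2  (J2: bond 6 brought flow, rest push out)
b2 →J2  (common-f at J2 fixed by 6)
b0 →TF1  (TF1: transformer flips bond 1)
b5 →J1  (C1: C, integral causality)
b3 →R2  (common-e at J1 fixed by 5)
b4 →R3  (common-e at J1 fixed by 5)

1  (C1 all integral)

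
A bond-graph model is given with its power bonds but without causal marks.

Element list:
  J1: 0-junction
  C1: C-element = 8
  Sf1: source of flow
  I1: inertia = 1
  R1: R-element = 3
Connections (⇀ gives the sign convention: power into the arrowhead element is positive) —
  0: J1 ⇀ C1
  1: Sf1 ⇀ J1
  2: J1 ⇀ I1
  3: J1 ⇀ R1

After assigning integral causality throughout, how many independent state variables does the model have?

β1 →Sf1  (Sf1: flow source, stroke at near end)
β0 →J1  (C1 outputs effort q/C1)
β2 →I1  (common-e at J1 fixed by 0)
β3 →R1  (common-e at J1 fixed by 0)

2  (C1, I1 all integral)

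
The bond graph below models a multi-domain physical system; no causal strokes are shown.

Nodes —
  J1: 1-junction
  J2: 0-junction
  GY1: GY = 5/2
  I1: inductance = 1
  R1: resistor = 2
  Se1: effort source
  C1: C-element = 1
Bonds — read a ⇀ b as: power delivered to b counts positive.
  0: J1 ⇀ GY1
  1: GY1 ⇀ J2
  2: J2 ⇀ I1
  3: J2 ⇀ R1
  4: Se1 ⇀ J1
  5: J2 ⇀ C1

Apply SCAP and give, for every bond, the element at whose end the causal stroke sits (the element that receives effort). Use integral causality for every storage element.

β4 stroke→J1  (Se1: effort source, stroke at far end)
β0 stroke→GY1  (J1 needs exactly one f-in)
β1 stroke→GY1  (GY GY1: same side as bond 0)
β2 stroke→I1  (I1: I, integral causality)
β5 stroke→J2  (C1 outputs effort q/C1)
β3 stroke→R1  (J2: bond 5 brought effort, rest push out)

b0 |GY1
b1 |GY1
b2 |I1
b3 |R1
b4 |J1
b5 |J2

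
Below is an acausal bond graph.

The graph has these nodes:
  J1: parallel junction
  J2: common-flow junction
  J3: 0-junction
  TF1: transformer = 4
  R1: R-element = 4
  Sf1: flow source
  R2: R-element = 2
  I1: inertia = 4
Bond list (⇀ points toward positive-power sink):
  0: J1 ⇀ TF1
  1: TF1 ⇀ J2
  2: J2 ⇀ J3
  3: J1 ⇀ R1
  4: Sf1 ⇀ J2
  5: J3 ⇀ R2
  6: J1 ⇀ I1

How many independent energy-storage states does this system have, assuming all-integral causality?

b4 |Sf1  (Sf1 (Sf) sets flow on bond)
b1 |J2  (common-f at J2 fixed by 4)
b2 |J2  (J2: bond 4 brought flow, rest push out)
b5 |J3  (J3: last free bond brings effort in)
b0 |TF1  (TF1 one-in-one-out from 1)
b6 |I1  (I1 integral (f out))
b3 |J1  (closing 0-jn rule on J1)

1  (I1 all integral)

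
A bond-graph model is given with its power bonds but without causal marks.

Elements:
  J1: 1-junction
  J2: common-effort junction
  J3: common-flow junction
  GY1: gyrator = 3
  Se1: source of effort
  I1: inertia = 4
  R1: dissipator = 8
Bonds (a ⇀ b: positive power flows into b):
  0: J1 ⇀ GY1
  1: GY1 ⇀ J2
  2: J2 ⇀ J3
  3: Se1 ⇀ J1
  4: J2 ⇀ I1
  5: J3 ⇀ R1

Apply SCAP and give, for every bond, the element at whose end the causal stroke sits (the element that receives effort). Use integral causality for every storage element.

bond 3 stroke at J1  (Se1 (Se) sets effort on bond)
bond 0 stroke at GY1  (J1 needs exactly one f-in)
bond 1 stroke at GY1  (GY1: gyrator matches bond 0)
bond 4 stroke at I1  (I1 integral (f out))
bond 2 stroke at J2  (J2 needs exactly one e-in)
bond 5 stroke at J3  (common-f at J3 fixed by 2)

#0 →GY1
#1 →GY1
#2 →J2
#3 →J1
#4 →I1
#5 →J3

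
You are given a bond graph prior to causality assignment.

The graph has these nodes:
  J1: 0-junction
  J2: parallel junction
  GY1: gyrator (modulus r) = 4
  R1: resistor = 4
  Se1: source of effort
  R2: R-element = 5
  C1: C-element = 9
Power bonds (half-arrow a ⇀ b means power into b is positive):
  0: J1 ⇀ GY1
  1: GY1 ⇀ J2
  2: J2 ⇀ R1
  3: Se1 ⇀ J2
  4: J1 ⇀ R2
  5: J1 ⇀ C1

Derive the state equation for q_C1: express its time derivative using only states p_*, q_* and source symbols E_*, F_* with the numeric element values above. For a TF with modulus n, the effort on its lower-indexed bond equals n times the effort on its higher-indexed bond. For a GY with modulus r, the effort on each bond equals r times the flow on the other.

dq_C1/dt = -E_Se1/4 - q_C1/45

β3 stroke at J2  (source Se1 imposes e)
β1 stroke at GY1  (J2 effort already set via bond 3)
β2 stroke at R1  (common-e at J2 fixed by 3)
β0 stroke at GY1  (through GY1, causality inverts; strokes same side of GY1)
β5 stroke at J1  (prefer integral on C1)
β4 stroke at R2  (0-jn J1 has e-setter on 5)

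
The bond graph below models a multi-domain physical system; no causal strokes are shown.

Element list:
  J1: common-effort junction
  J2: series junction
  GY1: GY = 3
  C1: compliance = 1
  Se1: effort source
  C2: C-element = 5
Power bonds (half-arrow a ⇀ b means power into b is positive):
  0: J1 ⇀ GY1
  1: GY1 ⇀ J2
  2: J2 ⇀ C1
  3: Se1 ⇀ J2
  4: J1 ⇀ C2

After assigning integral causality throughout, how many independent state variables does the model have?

β3 |J2  (source Se1 imposes e)
β2 |J2  (C1: C, integral causality)
β1 |GY1  (only one flow-in slot at J2)
β0 |GY1  (GY1 both-in/both-out from 1)
β4 |J1  (closing 0-jn rule on J1)

2  (C1, C2 all integral)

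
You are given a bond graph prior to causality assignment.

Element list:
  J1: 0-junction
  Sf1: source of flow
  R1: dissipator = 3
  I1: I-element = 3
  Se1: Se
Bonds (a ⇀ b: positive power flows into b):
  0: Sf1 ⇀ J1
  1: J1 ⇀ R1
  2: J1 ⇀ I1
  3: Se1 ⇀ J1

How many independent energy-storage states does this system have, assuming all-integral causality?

bond 0 |Sf1  (Sf1 (Sf) sets flow on bond)
bond 3 |J1  (Se1 (Se) sets effort on bond)
bond 1 |R1  (J1 effort already set via bond 3)
bond 2 |I1  (J1 effort already set via bond 3)

1  (I1 all integral)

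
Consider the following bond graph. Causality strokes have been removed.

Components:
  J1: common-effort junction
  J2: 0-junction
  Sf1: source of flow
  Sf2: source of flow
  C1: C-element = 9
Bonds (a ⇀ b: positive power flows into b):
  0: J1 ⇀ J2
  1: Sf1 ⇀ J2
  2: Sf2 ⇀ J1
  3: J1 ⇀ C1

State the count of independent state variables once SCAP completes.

1  (C1 all integral)

b1 →Sf1  (Sf1: flow source, stroke at near end)
b2 →Sf2  (Sf2: flow source, stroke at near end)
b0 →J2  (J2 needs exactly one e-in)
b3 →J1  (only one effort-in slot at J1)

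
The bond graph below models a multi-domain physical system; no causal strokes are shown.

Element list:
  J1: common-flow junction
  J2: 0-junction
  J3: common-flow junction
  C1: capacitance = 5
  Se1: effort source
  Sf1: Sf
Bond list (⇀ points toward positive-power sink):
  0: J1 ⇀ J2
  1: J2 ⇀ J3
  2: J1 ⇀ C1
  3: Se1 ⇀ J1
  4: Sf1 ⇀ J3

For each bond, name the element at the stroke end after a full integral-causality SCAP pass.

bond 3 stroke→J1  (Se1 (Se) sets effort on bond)
bond 4 stroke→Sf1  (Sf1: flow source, stroke at near end)
bond 1 stroke→J3  (J3: bond 4 brought flow, rest push out)
bond 0 stroke→J2  (J2: last free bond brings effort in)
bond 2 stroke→J1  (J1 flow already set via bond 0)

b0 stroke at J2
b1 stroke at J3
b2 stroke at J1
b3 stroke at J1
b4 stroke at Sf1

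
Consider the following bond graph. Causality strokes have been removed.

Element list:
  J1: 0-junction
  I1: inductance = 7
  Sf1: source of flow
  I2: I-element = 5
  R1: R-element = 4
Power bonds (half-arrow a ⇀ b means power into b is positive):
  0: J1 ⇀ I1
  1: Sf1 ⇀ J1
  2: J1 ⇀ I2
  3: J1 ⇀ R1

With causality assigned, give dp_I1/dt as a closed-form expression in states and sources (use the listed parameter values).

b1 stroke→Sf1  (Sf1 (Sf) sets flow on bond)
b0 stroke→I1  (I1: I, integral causality)
b2 stroke→I2  (I2 integral (f out))
b3 stroke→J1  (J1: last free bond brings effort in)

dp_I1/dt = 4*F_Sf1 - 4*p_I1/7 - 4*p_I2/5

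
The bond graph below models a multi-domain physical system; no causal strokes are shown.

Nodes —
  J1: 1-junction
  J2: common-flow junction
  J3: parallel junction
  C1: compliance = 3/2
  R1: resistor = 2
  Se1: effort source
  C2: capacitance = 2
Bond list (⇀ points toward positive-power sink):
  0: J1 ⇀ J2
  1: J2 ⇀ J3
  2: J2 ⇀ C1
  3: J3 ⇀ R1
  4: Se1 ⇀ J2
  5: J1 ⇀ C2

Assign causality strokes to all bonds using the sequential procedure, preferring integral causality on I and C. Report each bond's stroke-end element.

b4 stroke→J2  (source Se1 imposes e)
b2 stroke→J2  (prefer integral on C1)
b5 stroke→J1  (prefer integral on C2)
b0 stroke→J2  (closing 1-jn rule on J1)
b1 stroke→J3  (closing 1-jn rule on J2)
b3 stroke→R1  (J3 effort already set via bond 1)

bond 0 →J2
bond 1 →J3
bond 2 →J2
bond 3 →R1
bond 4 →J2
bond 5 →J1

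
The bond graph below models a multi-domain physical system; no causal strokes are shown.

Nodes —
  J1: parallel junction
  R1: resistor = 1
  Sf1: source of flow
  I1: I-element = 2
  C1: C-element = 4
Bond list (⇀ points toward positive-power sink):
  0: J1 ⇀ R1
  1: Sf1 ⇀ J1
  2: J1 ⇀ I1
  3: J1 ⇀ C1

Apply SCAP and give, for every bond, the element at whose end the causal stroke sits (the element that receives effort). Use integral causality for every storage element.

β1 stroke→Sf1  (Sf1 (Sf) sets flow on bond)
β2 stroke→I1  (I1: I, integral causality)
β3 stroke→J1  (C1: C, integral causality)
β0 stroke→R1  (common-e at J1 fixed by 3)

β0 stroke at R1
β1 stroke at Sf1
β2 stroke at I1
β3 stroke at J1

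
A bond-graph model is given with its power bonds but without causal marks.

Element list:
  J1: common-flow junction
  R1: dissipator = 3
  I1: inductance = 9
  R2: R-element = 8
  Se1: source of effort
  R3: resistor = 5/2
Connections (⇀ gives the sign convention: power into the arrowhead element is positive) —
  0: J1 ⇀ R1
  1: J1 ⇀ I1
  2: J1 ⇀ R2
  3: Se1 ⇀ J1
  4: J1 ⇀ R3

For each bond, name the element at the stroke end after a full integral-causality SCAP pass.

bond 0 |J1
bond 1 |I1
bond 2 |J1
bond 3 |J1
bond 4 |J1

bond 3 →J1  (Se1: effort source, stroke at far end)
bond 1 →I1  (I1: I, integral causality)
bond 0 →J1  (1-jn J1 has f-setter on 1)
bond 2 →J1  (J1 flow already set via bond 1)
bond 4 →J1  (1-jn J1 has f-setter on 1)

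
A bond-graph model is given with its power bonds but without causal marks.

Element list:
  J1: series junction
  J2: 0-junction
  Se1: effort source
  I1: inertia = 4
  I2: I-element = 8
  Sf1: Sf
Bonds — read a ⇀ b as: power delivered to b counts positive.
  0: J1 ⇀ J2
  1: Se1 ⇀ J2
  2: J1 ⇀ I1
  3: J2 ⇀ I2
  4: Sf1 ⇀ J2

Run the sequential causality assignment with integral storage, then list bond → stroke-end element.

bond 1 stroke at J2  (Se1 (Se) sets effort on bond)
bond 4 stroke at Sf1  (Sf1 fixes flow; stroke at Sf1)
bond 0 stroke at J1  (J2: bond 1 brought effort, rest push out)
bond 3 stroke at I2  (common-e at J2 fixed by 1)
bond 2 stroke at I1  (closing 1-jn rule on J1)

β0 |J1
β1 |J2
β2 |I1
β3 |I2
β4 |Sf1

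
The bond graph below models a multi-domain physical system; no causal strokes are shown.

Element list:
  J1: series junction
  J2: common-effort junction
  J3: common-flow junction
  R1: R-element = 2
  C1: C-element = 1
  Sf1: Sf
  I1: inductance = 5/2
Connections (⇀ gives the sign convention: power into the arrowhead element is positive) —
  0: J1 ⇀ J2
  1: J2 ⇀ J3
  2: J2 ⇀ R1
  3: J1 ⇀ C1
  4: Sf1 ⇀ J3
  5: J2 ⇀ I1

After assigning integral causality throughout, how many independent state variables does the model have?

2  (C1, I1 all integral)

#4 |Sf1  (source Sf1 imposes f)
#1 |J3  (1-jn J3 has f-setter on 4)
#3 |J1  (C1 outputs effort q/C1)
#0 |J2  (only one flow-in slot at J1)
#2 |R1  (common-e at J2 fixed by 0)
#5 |I1  (0-jn J2 has e-setter on 0)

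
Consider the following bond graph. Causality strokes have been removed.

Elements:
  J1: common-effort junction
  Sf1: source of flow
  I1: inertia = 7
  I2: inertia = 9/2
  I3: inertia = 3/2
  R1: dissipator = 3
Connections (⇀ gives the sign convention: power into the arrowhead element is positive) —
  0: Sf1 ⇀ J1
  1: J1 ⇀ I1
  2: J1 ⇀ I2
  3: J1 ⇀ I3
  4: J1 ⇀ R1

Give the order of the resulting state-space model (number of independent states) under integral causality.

bond 0 stroke→Sf1  (Sf1: flow source, stroke at near end)
bond 1 stroke→I1  (prefer integral on I1)
bond 2 stroke→I2  (I2 integral (f out))
bond 3 stroke→I3  (I3 outputs flow p/I3)
bond 4 stroke→J1  (only one effort-in slot at J1)

3  (I1, I2, I3 all integral)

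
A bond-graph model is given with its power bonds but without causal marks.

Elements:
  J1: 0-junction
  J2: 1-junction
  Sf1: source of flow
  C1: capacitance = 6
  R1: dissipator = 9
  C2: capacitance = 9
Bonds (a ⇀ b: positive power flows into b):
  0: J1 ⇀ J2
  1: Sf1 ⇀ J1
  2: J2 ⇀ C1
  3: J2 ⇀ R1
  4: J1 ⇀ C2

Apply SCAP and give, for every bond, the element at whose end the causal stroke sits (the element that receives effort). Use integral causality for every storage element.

b1 →Sf1  (Sf1 fixes flow; stroke at Sf1)
b2 →J2  (C1: C, integral causality)
b4 →J1  (C2: C, integral causality)
b0 →J2  (0-jn J1 has e-setter on 4)
b3 →R1  (closing 1-jn rule on J2)

b0 |J2
b1 |Sf1
b2 |J2
b3 |R1
b4 |J1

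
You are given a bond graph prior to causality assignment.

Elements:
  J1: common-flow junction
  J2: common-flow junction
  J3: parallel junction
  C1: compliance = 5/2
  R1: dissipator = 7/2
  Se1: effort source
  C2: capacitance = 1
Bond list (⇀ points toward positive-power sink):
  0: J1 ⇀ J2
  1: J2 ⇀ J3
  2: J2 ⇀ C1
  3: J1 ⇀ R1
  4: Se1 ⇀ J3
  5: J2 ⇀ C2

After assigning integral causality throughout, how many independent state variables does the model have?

2  (C1, C2 all integral)

β4 →J3  (source Se1 imposes e)
β1 →J2  (0-jn J3 has e-setter on 4)
β2 →J2  (C1 integral (e out))
β5 →J2  (prefer integral on C2)
β0 →J1  (closing 1-jn rule on J2)
β3 →R1  (closing 1-jn rule on J1)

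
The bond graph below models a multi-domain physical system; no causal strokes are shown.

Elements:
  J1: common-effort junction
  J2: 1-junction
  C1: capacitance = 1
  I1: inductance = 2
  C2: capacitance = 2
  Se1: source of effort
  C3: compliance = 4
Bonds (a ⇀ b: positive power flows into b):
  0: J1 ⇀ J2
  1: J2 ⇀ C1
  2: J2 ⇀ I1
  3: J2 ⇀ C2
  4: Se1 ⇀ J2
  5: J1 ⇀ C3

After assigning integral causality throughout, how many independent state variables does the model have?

#4 →J2  (Se1 fixes effort; stroke away)
#1 →J2  (C1 outputs effort q/C1)
#2 →I1  (I1 outputs flow p/I1)
#0 →J2  (J2: bond 2 brought flow, rest push out)
#3 →J2  (J2 flow already set via bond 2)
#5 →J1  (J1 needs exactly one e-in)

4  (C1, C2, C3, I1 all integral)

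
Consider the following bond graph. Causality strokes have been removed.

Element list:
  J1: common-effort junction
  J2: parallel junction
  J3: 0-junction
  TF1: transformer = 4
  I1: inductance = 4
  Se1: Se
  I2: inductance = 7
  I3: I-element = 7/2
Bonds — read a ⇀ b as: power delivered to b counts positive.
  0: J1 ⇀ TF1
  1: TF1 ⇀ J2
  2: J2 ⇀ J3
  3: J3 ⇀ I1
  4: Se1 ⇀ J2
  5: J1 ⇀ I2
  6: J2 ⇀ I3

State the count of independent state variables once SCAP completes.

3  (I1, I2, I3 all integral)

b4 →J2  (Se1 fixes effort; stroke away)
b1 →TF1  (J2: bond 4 brought effort, rest push out)
b2 →J3  (J2 effort already set via bond 4)
b6 →I3  (J2: bond 4 brought effort, rest push out)
b3 →I1  (J3: bond 2 brought effort, rest push out)
b0 →J1  (TF1 one-in-one-out from 1)
b5 →I2  (J1 effort already set via bond 0)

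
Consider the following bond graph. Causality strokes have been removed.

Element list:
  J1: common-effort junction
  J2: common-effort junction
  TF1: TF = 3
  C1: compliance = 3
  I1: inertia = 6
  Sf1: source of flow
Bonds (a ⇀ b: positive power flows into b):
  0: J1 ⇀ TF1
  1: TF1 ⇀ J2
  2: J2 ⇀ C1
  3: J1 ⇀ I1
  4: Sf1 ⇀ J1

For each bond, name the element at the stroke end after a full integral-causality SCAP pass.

β4 stroke at Sf1  (Sf1: flow source, stroke at near end)
β2 stroke at J2  (C1 outputs effort q/C1)
β1 stroke at TF1  (0-jn J2 has e-setter on 2)
β0 stroke at J1  (TF1 one-in-one-out from 1)
β3 stroke at I1  (J1: bond 0 brought effort, rest push out)

b0 stroke→J1
b1 stroke→TF1
b2 stroke→J2
b3 stroke→I1
b4 stroke→Sf1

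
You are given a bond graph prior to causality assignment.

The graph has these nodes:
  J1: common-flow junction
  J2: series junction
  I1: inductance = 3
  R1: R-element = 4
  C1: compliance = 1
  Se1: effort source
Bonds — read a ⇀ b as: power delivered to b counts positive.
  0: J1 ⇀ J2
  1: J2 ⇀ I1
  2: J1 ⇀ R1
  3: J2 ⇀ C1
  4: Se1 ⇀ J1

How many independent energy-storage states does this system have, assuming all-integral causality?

2  (C1, I1 all integral)

bond 4 |J1  (Se1: effort source, stroke at far end)
bond 1 |I1  (I1 integral (f out))
bond 0 |J2  (J2 flow already set via bond 1)
bond 3 |J2  (J2: bond 1 brought flow, rest push out)
bond 2 |J1  (J1: bond 0 brought flow, rest push out)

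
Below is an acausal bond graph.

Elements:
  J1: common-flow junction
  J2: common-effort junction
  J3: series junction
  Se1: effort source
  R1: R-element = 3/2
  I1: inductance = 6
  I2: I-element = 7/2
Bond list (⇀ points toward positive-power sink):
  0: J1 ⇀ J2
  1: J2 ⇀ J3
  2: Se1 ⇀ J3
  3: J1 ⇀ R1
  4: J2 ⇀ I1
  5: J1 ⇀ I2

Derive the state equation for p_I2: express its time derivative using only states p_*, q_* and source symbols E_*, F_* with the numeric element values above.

bond 2 →J3  (source Se1 imposes e)
bond 1 →J2  (J3: last free bond brings flow in)
bond 0 →J1  (J2: bond 1 brought effort, rest push out)
bond 4 →I1  (J2: bond 1 brought effort, rest push out)
bond 5 →I2  (I2 integral (f out))
bond 3 →J1  (J1: bond 5 brought flow, rest push out)

dp_I2/dt = E_Se1 - 3*p_I2/7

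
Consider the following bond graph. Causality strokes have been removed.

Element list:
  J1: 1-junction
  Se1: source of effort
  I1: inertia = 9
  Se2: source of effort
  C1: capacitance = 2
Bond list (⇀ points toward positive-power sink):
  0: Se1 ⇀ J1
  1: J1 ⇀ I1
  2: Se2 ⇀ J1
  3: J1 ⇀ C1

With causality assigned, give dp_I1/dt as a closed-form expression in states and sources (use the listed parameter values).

dp_I1/dt = E_Se1 + E_Se2 - q_C1/2

#0 stroke→J1  (source Se1 imposes e)
#2 stroke→J1  (Se2 fixes effort; stroke away)
#1 stroke→I1  (I1 integral (f out))
#3 stroke→J1  (1-jn J1 has f-setter on 1)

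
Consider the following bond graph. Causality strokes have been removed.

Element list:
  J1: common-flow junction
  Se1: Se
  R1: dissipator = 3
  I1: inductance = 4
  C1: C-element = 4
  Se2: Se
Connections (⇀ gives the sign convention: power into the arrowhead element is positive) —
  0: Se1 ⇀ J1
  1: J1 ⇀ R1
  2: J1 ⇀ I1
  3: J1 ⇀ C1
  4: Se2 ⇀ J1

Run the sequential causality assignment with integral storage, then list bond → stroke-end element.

b0 |J1
b1 |J1
b2 |I1
b3 |J1
b4 |J1

b0 stroke→J1  (Se1 (Se) sets effort on bond)
b4 stroke→J1  (source Se2 imposes e)
b2 stroke→I1  (I1 outputs flow p/I1)
b1 stroke→J1  (J1 flow already set via bond 2)
b3 stroke→J1  (J1: bond 2 brought flow, rest push out)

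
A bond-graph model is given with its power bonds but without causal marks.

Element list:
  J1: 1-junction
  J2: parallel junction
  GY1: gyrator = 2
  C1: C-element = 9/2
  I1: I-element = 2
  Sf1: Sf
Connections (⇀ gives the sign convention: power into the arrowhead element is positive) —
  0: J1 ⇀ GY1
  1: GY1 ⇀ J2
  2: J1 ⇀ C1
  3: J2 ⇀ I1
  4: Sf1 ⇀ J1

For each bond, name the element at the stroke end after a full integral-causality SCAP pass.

#0 stroke→J1
#1 stroke→J2
#2 stroke→J1
#3 stroke→I1
#4 stroke→Sf1

β4 stroke→Sf1  (Sf1 (Sf) sets flow on bond)
β0 stroke→J1  (J1 flow already set via bond 4)
β2 stroke→J1  (common-f at J1 fixed by 4)
β1 stroke→J2  (GY1 both-in/both-out from 0)
β3 stroke→I1  (0-jn J2 has e-setter on 1)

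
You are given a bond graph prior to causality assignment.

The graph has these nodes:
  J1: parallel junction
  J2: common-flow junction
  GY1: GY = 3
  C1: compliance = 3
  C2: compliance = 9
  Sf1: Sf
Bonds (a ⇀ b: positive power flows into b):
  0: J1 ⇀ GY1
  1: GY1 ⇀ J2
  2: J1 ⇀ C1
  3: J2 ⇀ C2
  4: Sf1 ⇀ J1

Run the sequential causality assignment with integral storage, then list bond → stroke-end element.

b0 stroke at GY1
b1 stroke at GY1
b2 stroke at J1
b3 stroke at J2
b4 stroke at Sf1

b4 →Sf1  (Sf1: flow source, stroke at near end)
b2 →J1  (C1 outputs effort q/C1)
b0 →GY1  (J1 effort already set via bond 2)
b1 →GY1  (GY1: gyrator matches bond 0)
b3 →J2  (common-f at J2 fixed by 1)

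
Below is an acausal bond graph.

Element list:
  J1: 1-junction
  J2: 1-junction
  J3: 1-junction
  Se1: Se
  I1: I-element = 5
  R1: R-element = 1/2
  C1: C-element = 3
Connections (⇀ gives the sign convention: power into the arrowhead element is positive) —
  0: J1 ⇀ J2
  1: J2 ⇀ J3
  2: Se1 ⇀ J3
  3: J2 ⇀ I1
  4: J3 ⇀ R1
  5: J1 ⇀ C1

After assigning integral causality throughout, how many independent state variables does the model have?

bond 2 |J3  (Se1 fixes effort; stroke away)
bond 3 |I1  (I1 outputs flow p/I1)
bond 0 |J2  (common-f at J2 fixed by 3)
bond 1 |J2  (J2: bond 3 brought flow, rest push out)
bond 4 |J3  (J3 flow already set via bond 1)
bond 5 |J1  (common-f at J1 fixed by 0)

2  (C1, I1 all integral)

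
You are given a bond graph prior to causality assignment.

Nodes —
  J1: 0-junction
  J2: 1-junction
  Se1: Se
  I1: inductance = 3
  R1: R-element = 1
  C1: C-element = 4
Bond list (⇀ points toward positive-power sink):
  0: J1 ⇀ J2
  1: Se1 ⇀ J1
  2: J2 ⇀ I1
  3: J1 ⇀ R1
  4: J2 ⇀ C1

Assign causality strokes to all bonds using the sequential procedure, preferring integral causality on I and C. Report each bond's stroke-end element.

b0 stroke at J2
b1 stroke at J1
b2 stroke at I1
b3 stroke at R1
b4 stroke at J2

bond 1 stroke at J1  (Se1 (Se) sets effort on bond)
bond 0 stroke at J2  (J1: bond 1 brought effort, rest push out)
bond 3 stroke at R1  (J1: bond 1 brought effort, rest push out)
bond 2 stroke at I1  (I1 outputs flow p/I1)
bond 4 stroke at J2  (common-f at J2 fixed by 2)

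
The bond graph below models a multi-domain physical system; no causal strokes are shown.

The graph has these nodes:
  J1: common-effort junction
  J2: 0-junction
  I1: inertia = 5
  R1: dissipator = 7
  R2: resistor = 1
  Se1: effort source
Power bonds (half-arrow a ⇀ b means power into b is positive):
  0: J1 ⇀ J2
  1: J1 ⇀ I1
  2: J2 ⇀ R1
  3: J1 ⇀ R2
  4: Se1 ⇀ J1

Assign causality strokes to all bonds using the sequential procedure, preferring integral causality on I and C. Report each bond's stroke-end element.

β4 stroke at J1  (Se1 fixes effort; stroke away)
β0 stroke at J2  (common-e at J1 fixed by 4)
β1 stroke at I1  (common-e at J1 fixed by 4)
β3 stroke at R2  (common-e at J1 fixed by 4)
β2 stroke at R1  (0-jn J2 has e-setter on 0)

b0 |J2
b1 |I1
b2 |R1
b3 |R2
b4 |J1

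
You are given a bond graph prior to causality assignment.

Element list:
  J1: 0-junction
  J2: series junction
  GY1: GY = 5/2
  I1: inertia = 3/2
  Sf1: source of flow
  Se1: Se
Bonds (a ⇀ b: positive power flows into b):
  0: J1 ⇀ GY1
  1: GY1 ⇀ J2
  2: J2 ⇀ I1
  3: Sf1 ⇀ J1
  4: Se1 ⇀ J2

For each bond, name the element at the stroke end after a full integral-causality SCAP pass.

b0 stroke→J1
b1 stroke→J2
b2 stroke→I1
b3 stroke→Sf1
b4 stroke→J2

β3 →Sf1  (Sf1 fixes flow; stroke at Sf1)
β4 →J2  (Se1 fixes effort; stroke away)
β0 →J1  (J1: last free bond brings effort in)
β1 →J2  (GY1 both-in/both-out from 0)
β2 →I1  (closing 1-jn rule on J2)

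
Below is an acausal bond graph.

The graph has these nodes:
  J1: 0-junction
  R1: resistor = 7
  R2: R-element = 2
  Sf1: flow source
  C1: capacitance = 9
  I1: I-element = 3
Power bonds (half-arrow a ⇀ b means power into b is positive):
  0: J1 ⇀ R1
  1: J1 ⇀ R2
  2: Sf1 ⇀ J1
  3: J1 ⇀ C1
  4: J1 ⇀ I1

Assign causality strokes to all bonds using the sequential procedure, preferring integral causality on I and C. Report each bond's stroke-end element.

b0 stroke at R1
b1 stroke at R2
b2 stroke at Sf1
b3 stroke at J1
b4 stroke at I1

#2 →Sf1  (Sf1 fixes flow; stroke at Sf1)
#3 →J1  (prefer integral on C1)
#0 →R1  (0-jn J1 has e-setter on 3)
#1 →R2  (J1 effort already set via bond 3)
#4 →I1  (0-jn J1 has e-setter on 3)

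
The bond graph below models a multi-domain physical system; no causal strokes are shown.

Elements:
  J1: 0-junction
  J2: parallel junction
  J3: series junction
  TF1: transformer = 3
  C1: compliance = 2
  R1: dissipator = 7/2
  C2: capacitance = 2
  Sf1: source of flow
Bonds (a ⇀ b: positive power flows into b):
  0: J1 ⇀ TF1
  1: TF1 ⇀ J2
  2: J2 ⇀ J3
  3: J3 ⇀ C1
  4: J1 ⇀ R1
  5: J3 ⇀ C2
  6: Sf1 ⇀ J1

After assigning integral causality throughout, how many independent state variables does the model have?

2  (C1, C2 all integral)

b6 →Sf1  (Sf1 (Sf) sets flow on bond)
b3 →J3  (C1 integral (e out))
b5 →J3  (prefer integral on C2)
b2 →J2  (only one flow-in slot at J3)
b1 →TF1  (common-e at J2 fixed by 2)
b0 →J1  (TF TF1: opposite of bond 1)
b4 →R1  (J1 effort already set via bond 0)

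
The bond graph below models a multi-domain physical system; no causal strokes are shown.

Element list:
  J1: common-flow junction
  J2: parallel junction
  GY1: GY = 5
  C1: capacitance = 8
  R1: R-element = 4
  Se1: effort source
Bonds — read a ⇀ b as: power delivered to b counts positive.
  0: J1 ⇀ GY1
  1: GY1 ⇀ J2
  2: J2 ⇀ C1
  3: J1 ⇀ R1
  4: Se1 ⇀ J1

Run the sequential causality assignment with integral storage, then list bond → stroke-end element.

bond 0 →GY1
bond 1 →GY1
bond 2 →J2
bond 3 →J1
bond 4 →J1

β4 stroke at J1  (source Se1 imposes e)
β2 stroke at J2  (C1 outputs effort q/C1)
β1 stroke at GY1  (common-e at J2 fixed by 2)
β0 stroke at GY1  (GY1: gyrator matches bond 1)
β3 stroke at J1  (J1 flow already set via bond 0)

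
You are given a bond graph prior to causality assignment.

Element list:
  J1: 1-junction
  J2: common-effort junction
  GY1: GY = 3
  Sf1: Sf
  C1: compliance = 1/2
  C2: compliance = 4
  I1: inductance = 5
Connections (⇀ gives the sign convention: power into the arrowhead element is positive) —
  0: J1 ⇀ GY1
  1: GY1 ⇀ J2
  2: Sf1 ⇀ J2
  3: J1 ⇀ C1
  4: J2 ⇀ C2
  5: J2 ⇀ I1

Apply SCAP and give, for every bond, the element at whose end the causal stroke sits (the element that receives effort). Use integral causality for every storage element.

b2 |Sf1  (Sf1 fixes flow; stroke at Sf1)
b3 |J1  (C1 outputs effort q/C1)
b0 |GY1  (J1 needs exactly one f-in)
b1 |GY1  (GY1: gyrator matches bond 0)
b4 |J2  (prefer integral on C2)
b5 |I1  (common-e at J2 fixed by 4)

β0 →GY1
β1 →GY1
β2 →Sf1
β3 →J1
β4 →J2
β5 →I1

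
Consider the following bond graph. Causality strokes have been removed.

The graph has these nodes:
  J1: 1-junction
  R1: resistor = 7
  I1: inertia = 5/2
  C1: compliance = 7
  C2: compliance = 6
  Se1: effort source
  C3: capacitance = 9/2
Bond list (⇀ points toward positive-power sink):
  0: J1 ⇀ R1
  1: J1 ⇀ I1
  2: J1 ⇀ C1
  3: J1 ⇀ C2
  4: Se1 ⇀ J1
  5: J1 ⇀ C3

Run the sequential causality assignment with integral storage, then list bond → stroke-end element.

β0 |J1
β1 |I1
β2 |J1
β3 |J1
β4 |J1
β5 |J1

#4 →J1  (source Se1 imposes e)
#1 →I1  (I1 outputs flow p/I1)
#0 →J1  (J1: bond 1 brought flow, rest push out)
#2 →J1  (1-jn J1 has f-setter on 1)
#3 →J1  (J1: bond 1 brought flow, rest push out)
#5 →J1  (common-f at J1 fixed by 1)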